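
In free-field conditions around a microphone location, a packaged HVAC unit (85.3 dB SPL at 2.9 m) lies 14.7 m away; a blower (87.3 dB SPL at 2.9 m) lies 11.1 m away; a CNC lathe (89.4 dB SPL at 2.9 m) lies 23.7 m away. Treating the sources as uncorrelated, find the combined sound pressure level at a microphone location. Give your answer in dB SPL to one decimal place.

78.0 dB SPL

Apply inverse-square spreading to bring every level to the receiver, then sum 10^(L/10).
packaged HVAC unit: 85.3 − 20·log₁₀(14.7/2.9) = 85.3 − 14.10 = 71.20 dB SPL.
blower: 87.3 − 20·log₁₀(11.1/2.9) = 87.3 − 11.66 = 75.64 dB SPL.
CNC lathe: 89.4 − 20·log₁₀(23.7/2.9) = 89.4 − 18.25 = 71.15 dB SPL.
Σ 10^(L/10) = 6.288e+07 → L_total = 10·log₁₀(6.288e+07) = 77.99 dB SPL.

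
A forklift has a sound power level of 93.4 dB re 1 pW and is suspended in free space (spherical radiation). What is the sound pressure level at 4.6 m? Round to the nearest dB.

Free-field spherical radiation: L_p = L_w − 10·log₁₀(4π·r²), r = 4.6 m.
4π·r² = 265.9 m², 10·log₁₀ of that is 24.247 dB.
L_p = 93.4 − 24.247 = 69.15 dB.

69 dB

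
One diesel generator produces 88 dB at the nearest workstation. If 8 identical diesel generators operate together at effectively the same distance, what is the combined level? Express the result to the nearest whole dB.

97 dB

N identical incoherent sources raise the level by 10·log₁₀ N.
L_total = 88 + 10·log₁₀(8) = 88 + 9.031 = 97.03 dB.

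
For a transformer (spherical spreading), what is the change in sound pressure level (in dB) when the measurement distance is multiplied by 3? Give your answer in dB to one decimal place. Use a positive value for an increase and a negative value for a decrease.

-9.5 dB

Point-source spreading: ΔL = −20·log₁₀(r₂/r₁).
ΔL = −20·log₁₀(3) = -9.54 dB.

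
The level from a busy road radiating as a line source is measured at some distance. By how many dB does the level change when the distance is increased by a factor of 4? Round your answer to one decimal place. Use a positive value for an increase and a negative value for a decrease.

-6.0 dB

Line-source spreading: ΔL = −10·log₁₀(r₂/r₁).
ΔL = −10·log₁₀(4) = -6.02 dB.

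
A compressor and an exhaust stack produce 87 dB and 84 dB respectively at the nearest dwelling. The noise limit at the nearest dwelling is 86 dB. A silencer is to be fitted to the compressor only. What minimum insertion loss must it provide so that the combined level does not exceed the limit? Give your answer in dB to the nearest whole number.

5 dB

Fixed contribution from the other source: Σ 10^(L/10) = 10^(84/10) = 2.512e+08 (84.00 dB).
To meet 86 dB overall, the treated compressor may contribute at most 10^(86/10) − 2.512e+08 = 1.469e+08, i.e. 81.67 dB.
So the compressor must be reduced from 87 to 81.67 dB: IL = 5.33 dB.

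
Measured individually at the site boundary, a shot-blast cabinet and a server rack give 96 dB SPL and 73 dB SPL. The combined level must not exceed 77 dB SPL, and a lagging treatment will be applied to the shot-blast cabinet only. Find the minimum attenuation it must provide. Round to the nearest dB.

21 dB

Fixed contribution from the other source: Σ 10^(L/10) = 10^(73/10) = 1.995e+07 (73.00 dB SPL).
The limit corresponds to 10^(77/10) = 5.012e+07; subtracting the fixed part leaves 3.017e+07 for the shot-blast cabinet, i.e. 74.80 dB SPL.
So the shot-blast cabinet must be reduced from 96 to 74.80 dB SPL: IL = 21.20 dB.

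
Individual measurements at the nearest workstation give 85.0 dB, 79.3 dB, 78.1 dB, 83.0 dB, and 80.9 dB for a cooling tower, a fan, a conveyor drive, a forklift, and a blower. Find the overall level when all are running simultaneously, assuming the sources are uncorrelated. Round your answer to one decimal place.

89.0 dB

Incoherent sources combine by intensity addition: L_total = 10·log₁₀(Σ 10^(L_i/10)).
Σ 10^(L/10) = 10^(85.0/10) + 10^(79.3/10) + 10^(78.1/10) + 10^(83.0/10) + 10^(80.9/10) = 7.885e+08.
L_total = 10·log₁₀(7.885e+08) = 88.97 dB.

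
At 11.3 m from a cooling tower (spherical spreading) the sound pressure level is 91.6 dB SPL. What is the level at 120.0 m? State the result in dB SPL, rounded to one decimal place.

71.1 dB SPL

For a point source, L₂ = L₁ − 20·log₁₀(r₂/r₁).
L₂ = 91.6 − 20·log₁₀(120.0/11.3) = 91.6 − 20.522 = 71.08 dB SPL.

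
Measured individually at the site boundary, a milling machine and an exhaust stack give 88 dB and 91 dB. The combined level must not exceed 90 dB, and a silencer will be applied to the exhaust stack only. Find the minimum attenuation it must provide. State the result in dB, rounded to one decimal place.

Fixed contribution from the other source: Σ 10^(L/10) = 10^(88/10) = 6.310e+08 (88.00 dB).
To meet 90 dB overall, the treated exhaust stack may contribute at most 10^(90/10) − 6.310e+08 = 3.690e+08, i.e. 85.67 dB.
Required insertion loss = 91 − 85.67 = 5.33 dB.

5.3 dB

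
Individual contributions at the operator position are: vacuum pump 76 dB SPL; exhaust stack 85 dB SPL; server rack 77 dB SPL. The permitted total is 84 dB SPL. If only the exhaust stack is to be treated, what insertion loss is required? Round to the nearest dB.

The untreated sources together contribute 10^(76/10) + 10^(77/10) = 8.993e+07, i.e. 79.54 dB SPL.
To meet 84 dB SPL overall, the treated exhaust stack may contribute at most 10^(84/10) − 8.993e+07 = 1.613e+08, i.e. 82.08 dB SPL.
So the exhaust stack must be reduced from 85 to 82.08 dB SPL: IL = 2.92 dB.

3 dB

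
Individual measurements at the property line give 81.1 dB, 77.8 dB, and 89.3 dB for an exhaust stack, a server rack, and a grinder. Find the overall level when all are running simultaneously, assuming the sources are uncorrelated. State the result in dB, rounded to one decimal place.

90.2 dB

For uncorrelated sources the intensities add, so convert each level to linear form, sum, and take 10·log₁₀ of the total.
Σ 10^(L/10) = 10^(81.1/10) + 10^(77.8/10) + 10^(89.3/10) = 1.040e+09.
L_total = 10·log₁₀(1.040e+09) = 90.17 dB.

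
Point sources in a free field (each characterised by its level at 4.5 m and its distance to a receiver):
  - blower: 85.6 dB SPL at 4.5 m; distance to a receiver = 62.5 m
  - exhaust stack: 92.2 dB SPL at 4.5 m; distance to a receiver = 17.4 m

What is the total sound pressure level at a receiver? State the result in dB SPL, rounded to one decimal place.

Propagate each source to the receiver with L = L_ref − 20·log₁₀(r/r_ref), then add intensities.
blower: 85.6 − 20·log₁₀(62.5/4.5) = 85.6 − 22.85 = 62.75 dB SPL.
exhaust stack: 92.2 − 20·log₁₀(17.4/4.5) = 92.2 − 11.75 = 80.45 dB SPL.
Σ 10^(L/10) = 1.129e+08 → L_total = 10·log₁₀(1.129e+08) = 80.53 dB SPL.

80.5 dB SPL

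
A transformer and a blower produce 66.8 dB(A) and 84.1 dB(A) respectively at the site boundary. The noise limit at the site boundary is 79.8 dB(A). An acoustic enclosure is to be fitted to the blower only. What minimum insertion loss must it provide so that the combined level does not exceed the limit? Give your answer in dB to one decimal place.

Everything except the blower sums to 10^(66.8/10) = 4.786e+06 in linear terms, 66.80 dB(A).
The limit corresponds to 10^(79.8/10) = 9.550e+07; subtracting the fixed part leaves 9.071e+07 for the blower, i.e. 79.58 dB(A).
Required insertion loss = 84.1 − 79.58 = 4.52 dB.

4.5 dB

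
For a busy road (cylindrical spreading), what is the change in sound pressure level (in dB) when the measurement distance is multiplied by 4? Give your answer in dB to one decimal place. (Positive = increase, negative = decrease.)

-6.0 dB

Line-source spreading: ΔL = −10·log₁₀(r₂/r₁).
ΔL = −10·log₁₀(4) = -6.02 dB.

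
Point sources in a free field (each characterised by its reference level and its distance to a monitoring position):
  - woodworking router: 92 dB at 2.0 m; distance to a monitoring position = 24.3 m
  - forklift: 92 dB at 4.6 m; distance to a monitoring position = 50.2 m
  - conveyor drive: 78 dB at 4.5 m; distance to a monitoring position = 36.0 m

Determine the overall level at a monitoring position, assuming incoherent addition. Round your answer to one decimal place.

First find each source's level at the receiver (point-source: −20·log₁₀(r/r_ref)), then combine on an intensity basis.
woodworking router: 92 − 20·log₁₀(24.3/2.0) = 92 − 21.69 = 70.31 dB.
forklift: 92 − 20·log₁₀(50.2/4.6) = 92 − 20.76 = 71.24 dB.
conveyor drive: 78 − 20·log₁₀(36.0/4.5) = 78 − 18.06 = 59.94 dB.
Σ 10^(L/10) = 2.503e+07 → L_total = 10·log₁₀(2.503e+07) = 73.98 dB.

74.0 dB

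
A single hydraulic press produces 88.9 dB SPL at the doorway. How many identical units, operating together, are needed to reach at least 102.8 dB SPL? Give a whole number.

The shortfall is 102.8 − 88.9 = 13.9 dB, and N units add 10·log₁₀ N, so need 10·log₁₀ N ≥ 13.9.
N ≥ 10^(13.9/10) = 24.547, so N = 25.

25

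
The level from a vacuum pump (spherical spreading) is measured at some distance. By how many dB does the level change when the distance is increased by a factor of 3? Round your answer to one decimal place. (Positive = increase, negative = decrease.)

A point source loses 6 dB per doubling of distance; generally ΔL = −20·log₁₀(r₂/r₁).
ΔL = −20·log₁₀(3) = -9.54 dB.

-9.5 dB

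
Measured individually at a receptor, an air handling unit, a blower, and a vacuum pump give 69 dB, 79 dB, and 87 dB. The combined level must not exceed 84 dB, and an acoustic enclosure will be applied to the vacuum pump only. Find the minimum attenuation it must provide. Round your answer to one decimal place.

The untreated sources together contribute 10^(69/10) + 10^(79/10) = 8.738e+07, i.e. 79.41 dB.
The limit corresponds to 10^(84/10) = 2.512e+08; subtracting the fixed part leaves 1.638e+08 for the vacuum pump, i.e. 82.14 dB.
Required insertion loss = 87 − 82.14 = 4.86 dB.

4.9 dB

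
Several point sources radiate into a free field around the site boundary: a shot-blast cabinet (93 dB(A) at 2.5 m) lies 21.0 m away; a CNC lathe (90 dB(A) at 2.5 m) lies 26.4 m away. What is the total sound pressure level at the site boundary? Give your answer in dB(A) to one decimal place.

First find each source's level at the receiver (point-source: −20·log₁₀(r/r_ref)), then combine on an intensity basis.
shot-blast cabinet: 93 − 20·log₁₀(21.0/2.5) = 93 − 18.49 = 74.51 dB(A).
CNC lathe: 90 − 20·log₁₀(26.4/2.5) = 90 − 20.47 = 69.53 dB(A).
Σ 10^(L/10) = 3.725e+07 → L_total = 10·log₁₀(3.725e+07) = 75.71 dB(A).

75.7 dB(A)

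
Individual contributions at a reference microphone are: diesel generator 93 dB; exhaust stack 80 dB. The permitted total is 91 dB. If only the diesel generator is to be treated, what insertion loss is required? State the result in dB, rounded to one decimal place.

The untreated sources together contribute 10^(80/10) = 1.000e+08, i.e. 80.00 dB.
The limit corresponds to 10^(91/10) = 1.259e+09; subtracting the fixed part leaves 1.159e+09 for the diesel generator, i.e. 90.64 dB.
Required insertion loss = 93 − 90.64 = 2.36 dB.

2.4 dB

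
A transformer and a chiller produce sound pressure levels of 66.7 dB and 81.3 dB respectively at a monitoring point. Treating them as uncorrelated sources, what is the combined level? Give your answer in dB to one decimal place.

Incoherent sources combine by intensity addition: L_total = 10·log₁₀(Σ 10^(L_i/10)).
Σ 10^(L/10) = 10^(66.7/10) + 10^(81.3/10) = 1.396e+08.
L_total = 10·log₁₀(1.396e+08) = 81.45 dB.

81.4 dB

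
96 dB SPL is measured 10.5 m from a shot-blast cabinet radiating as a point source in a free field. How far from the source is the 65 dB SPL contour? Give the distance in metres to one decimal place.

The 31.0 dB drop corresponds to a distance ratio of 10^(31.0/20) for a point source.
r₂ = 10.5·10^((96−65)/20) = 10.5·10^(31.0/20) = 372.55 m.

372.6 m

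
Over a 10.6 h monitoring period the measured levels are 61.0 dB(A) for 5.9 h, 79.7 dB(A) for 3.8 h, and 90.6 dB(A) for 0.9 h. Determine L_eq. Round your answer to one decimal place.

Weight each interval's intensity by its duration and average over T = 10.6 h:
Σ tᵢ·10^(Lᵢ/10) = 5.9·10^(61.0/10) + 3.8·10^(79.7/10) + 0.9·10^(90.6/10) = 1.395e+09.
L_eq = 10·log₁₀(1.395e+09/10.6) = 81.19 dB(A).

81.2 dB(A)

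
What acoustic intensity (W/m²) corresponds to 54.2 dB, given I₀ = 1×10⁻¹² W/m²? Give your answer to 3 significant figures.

2.63e-07 W/m²

I = I₀·10^(L/10) = 10⁻¹² × 10^(54.2/10) = 10^(-6.580).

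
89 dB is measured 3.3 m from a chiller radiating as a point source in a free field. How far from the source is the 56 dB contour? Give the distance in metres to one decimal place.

Point-source spreading drops the level by 20·log₁₀(r₂/r₁); inverting, r₂/r₁ = 10^(ΔL/20).
r₂ = 3.3·10^((89−56)/20) = 3.3·10^(33.0/20) = 147.41 m.

147.4 m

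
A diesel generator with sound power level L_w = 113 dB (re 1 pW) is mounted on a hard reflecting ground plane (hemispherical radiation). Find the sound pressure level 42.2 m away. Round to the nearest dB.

L_p = L_w − 10·log₁₀(2π·r²) with r = 42.2 m.
2π·r² = 1.119e+04 m², 10·log₁₀ of that is 40.488 dB.
L_p = 113 − 40.488 = 72.51 dB.

73 dB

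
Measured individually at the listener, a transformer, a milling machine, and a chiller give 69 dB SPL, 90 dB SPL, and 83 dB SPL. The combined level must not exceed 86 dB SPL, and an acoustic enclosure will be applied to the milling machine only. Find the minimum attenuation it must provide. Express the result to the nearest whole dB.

7 dB

Fixed contribution from the other sources: Σ 10^(L/10) = 10^(69/10) + 10^(83/10) = 2.075e+08 (83.17 dB SPL).
To meet 86 dB SPL overall, the treated milling machine may contribute at most 10^(86/10) − 2.075e+08 = 1.906e+08, i.e. 82.80 dB SPL.
Required insertion loss = 90 − 82.80 = 7.20 dB.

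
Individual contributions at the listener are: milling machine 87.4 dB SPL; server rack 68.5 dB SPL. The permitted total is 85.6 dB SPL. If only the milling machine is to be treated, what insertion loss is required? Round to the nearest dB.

2 dB

Fixed contribution from the other source: Σ 10^(L/10) = 10^(68.5/10) = 7.079e+06 (68.50 dB SPL).
To meet 85.6 dB SPL overall, the treated milling machine may contribute at most 10^(85.6/10) − 7.079e+06 = 3.560e+08, i.e. 85.51 dB SPL.
Required insertion loss = 87.4 − 85.51 = 1.89 dB.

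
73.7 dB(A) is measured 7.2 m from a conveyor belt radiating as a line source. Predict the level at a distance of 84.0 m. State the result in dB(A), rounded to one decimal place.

For a line source, L₂ = L₁ − 10·log₁₀(r₂/r₁).
L₂ = 73.7 − 10·log₁₀(84.0/7.2) = 73.7 − 10.669 = 63.03 dB(A).

63.0 dB(A)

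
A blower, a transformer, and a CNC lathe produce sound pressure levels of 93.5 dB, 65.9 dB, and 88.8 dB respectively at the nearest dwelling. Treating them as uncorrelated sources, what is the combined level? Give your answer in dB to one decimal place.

94.8 dB

For uncorrelated sources the intensities add, so convert each level to linear form, sum, and take 10·log₁₀ of the total.
Σ 10^(L/10) = 10^(93.5/10) + 10^(65.9/10) + 10^(88.8/10) = 3.001e+09.
L_total = 10·log₁₀(3.001e+09) = 94.77 dB.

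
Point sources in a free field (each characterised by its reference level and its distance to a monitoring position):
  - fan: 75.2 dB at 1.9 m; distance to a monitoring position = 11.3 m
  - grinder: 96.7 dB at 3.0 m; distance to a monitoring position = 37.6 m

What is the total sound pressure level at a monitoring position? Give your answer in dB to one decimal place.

First find each source's level at the receiver (point-source: −20·log₁₀(r/r_ref)), then combine on an intensity basis.
fan: 75.2 − 20·log₁₀(11.3/1.9) = 75.2 − 15.49 = 59.71 dB.
grinder: 96.7 − 20·log₁₀(37.6/3.0) = 96.7 − 21.96 = 74.74 dB.
Σ 10^(L/10) = 3.071e+07 → L_total = 10·log₁₀(3.071e+07) = 74.87 dB.

74.9 dB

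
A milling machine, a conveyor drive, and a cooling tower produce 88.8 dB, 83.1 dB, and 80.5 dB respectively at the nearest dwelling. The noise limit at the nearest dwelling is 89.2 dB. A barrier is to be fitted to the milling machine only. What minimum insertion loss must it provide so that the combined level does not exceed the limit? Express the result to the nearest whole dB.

2 dB

Fixed contribution from the other sources: Σ 10^(L/10) = 10^(83.1/10) + 10^(80.5/10) = 3.164e+08 (85.00 dB).
To meet 89.2 dB overall, the treated milling machine may contribute at most 10^(89.2/10) − 3.164e+08 = 5.154e+08, i.e. 87.12 dB.
So the milling machine must be reduced from 88.8 to 87.12 dB: IL = 1.68 dB.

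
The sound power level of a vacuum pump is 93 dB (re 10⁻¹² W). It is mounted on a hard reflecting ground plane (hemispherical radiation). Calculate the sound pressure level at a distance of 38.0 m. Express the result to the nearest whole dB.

53 dB

Free-field hemispherical radiation: L_p = L_w − 10·log₁₀(2π·r²), r = 38.0 m.
2π·r² = 9073 m², 10·log₁₀ of that is 39.577 dB.
L_p = 93 − 39.577 = 53.42 dB.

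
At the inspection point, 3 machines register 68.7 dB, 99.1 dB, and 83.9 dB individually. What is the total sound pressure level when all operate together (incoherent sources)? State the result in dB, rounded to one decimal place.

For uncorrelated sources the intensities add, so convert each level to linear form, sum, and take 10·log₁₀ of the total.
Σ 10^(L/10) = 10^(68.7/10) + 10^(99.1/10) + 10^(83.9/10) = 8.381e+09.
L_total = 10·log₁₀(8.381e+09) = 99.23 dB.

99.2 dB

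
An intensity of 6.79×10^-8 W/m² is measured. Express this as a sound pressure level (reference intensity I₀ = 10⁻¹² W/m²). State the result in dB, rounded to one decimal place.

L = 10·log₁₀(I/I₀) = 10·log₁₀(6.79×10^-8/10⁻¹²) = 10·log₁₀(6.79×10^4).
L = 10·(0.8319 + 4) = 48.32 dB.

48.3 dB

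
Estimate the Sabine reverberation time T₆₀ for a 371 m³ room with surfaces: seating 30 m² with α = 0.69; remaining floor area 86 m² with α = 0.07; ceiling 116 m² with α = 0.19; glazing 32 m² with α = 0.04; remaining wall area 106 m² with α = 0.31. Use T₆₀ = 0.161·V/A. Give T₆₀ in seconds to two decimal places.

0.72 s

Total absorption A = 30·0.69 + 86·0.07 + 116·0.19 + 32·0.04 + 106·0.31 = 82.90 m² sabins.
T₆₀ = 0.161 × 371 / 82.90 = 0.721 s.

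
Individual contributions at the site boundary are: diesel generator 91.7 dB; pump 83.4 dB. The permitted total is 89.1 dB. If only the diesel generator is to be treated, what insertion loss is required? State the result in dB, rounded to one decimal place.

The untreated sources together contribute 10^(83.4/10) = 2.188e+08, i.e. 83.40 dB.
To meet 89.1 dB overall, the treated diesel generator may contribute at most 10^(89.1/10) − 2.188e+08 = 5.941e+08, i.e. 87.74 dB.
So the diesel generator must be reduced from 91.7 to 87.74 dB: IL = 3.96 dB.

4.0 dB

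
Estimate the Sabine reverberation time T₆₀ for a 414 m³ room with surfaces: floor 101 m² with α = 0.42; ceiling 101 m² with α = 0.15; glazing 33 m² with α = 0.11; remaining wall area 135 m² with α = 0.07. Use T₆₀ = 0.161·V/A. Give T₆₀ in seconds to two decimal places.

A = Σ Sᵢαᵢ = 101·0.42 + 101·0.15 + 33·0.11 + 135·0.07 = 70.65 m².
T₆₀ = 0.161·V/A = 0.161·414/70.65 = 0.943 s.

0.94 s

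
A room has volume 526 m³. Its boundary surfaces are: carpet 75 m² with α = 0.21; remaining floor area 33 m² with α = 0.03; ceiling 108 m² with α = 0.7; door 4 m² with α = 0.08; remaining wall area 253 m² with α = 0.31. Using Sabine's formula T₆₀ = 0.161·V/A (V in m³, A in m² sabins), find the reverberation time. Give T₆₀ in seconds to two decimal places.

Summing Sᵢαᵢ: 75·0.21 + 33·0.03 + 108·0.7 + 4·0.08 + 253·0.31 = 171.09 m².
T₆₀ = 0.161 × 526 / 171.09 = 0.495 s.

0.49 s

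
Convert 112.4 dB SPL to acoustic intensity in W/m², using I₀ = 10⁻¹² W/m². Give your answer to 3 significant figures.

0.174 W/m²

I = I₀·10^(L/10) = 10⁻¹² × 10^(112.4/10) = 10^(-0.760).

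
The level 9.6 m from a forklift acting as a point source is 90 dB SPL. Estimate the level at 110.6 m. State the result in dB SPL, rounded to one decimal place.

68.8 dB SPL

Point-source attenuation: ΔL = 20·log₁₀(r₂/r₁) = 20·log₁₀(110.6/9.6) = 21.230 dB.
L₂ = 90 − 20·log₁₀(110.6/9.6) = 90 − 21.230 = 68.77 dB SPL.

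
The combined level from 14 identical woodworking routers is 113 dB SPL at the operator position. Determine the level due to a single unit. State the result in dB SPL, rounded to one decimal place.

14 equal contributions raise the level by 10·log₁₀ 14 = 11.461 dB, so each unit alone gives 113 − 11.461.

101.5 dB SPL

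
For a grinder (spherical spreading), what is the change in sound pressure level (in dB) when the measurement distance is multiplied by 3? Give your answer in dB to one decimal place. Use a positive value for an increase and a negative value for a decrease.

With spherical spreading the level changes by −20·log₁₀(r₂/r₁).
ΔL = −20·log₁₀(3) = -9.54 dB.

-9.5 dB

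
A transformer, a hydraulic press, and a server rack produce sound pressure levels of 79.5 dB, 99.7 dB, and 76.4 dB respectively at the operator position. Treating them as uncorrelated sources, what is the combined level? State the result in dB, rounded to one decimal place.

99.8 dB

For uncorrelated sources the intensities add, so convert each level to linear form, sum, and take 10·log₁₀ of the total.
Σ 10^(L/10) = 10^(79.5/10) + 10^(99.7/10) + 10^(76.4/10) = 9.465e+09.
L_total = 10·log₁₀(9.465e+09) = 99.76 dB.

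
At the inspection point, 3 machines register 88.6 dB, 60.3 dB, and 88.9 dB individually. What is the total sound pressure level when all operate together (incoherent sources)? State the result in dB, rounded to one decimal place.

Incoherent sources combine by intensity addition: L_total = 10·log₁₀(Σ 10^(L_i/10)).
Σ 10^(L/10) = 10^(88.6/10) + 10^(60.3/10) + 10^(88.9/10) = 1.502e+09.
L_total = 10·log₁₀(1.502e+09) = 91.77 dB.

91.8 dB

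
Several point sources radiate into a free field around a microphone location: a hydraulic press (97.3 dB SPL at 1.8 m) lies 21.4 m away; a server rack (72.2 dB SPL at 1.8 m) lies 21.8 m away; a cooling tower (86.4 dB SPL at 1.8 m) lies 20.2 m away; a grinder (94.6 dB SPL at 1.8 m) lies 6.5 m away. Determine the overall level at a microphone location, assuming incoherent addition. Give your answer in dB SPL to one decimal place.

84.2 dB SPL

Apply inverse-square spreading to bring every level to the receiver, then sum 10^(L/10).
hydraulic press: 97.3 − 20·log₁₀(21.4/1.8) = 97.3 − 21.50 = 75.80 dB SPL.
server rack: 72.2 − 20·log₁₀(21.8/1.8) = 72.2 − 21.66 = 50.54 dB SPL.
cooling tower: 86.4 − 20·log₁₀(20.2/1.8) = 86.4 − 21.00 = 65.40 dB SPL.
grinder: 94.6 − 20·log₁₀(6.5/1.8) = 94.6 − 11.15 = 83.45 dB SPL.
Σ 10^(L/10) = 2.627e+08 → L_total = 10·log₁₀(2.627e+08) = 84.20 dB SPL.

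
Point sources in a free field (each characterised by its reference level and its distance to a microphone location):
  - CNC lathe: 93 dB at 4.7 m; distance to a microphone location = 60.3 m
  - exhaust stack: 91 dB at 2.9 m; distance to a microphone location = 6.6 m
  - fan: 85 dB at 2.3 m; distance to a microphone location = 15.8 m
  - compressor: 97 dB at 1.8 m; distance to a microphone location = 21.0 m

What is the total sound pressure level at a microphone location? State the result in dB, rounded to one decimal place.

Apply inverse-square spreading to bring every level to the receiver, then sum 10^(L/10).
CNC lathe: 93 − 20·log₁₀(60.3/4.7) = 93 − 22.16 = 70.84 dB.
exhaust stack: 91 − 20·log₁₀(6.6/2.9) = 91 − 7.14 = 83.86 dB.
fan: 85 − 20·log₁₀(15.8/2.3) = 85 − 16.74 = 68.26 dB.
compressor: 97 − 20·log₁₀(21.0/1.8) = 97 − 21.34 = 75.66 dB.
Σ 10^(L/10) = 2.987e+08 → L_total = 10·log₁₀(2.987e+08) = 84.75 dB.

84.8 dB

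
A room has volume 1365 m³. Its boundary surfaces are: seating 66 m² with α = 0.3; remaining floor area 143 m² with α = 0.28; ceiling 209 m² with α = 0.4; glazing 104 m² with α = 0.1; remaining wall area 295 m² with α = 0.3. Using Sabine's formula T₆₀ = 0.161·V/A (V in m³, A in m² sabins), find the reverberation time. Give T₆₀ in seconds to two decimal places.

0.91 s

Summing Sᵢαᵢ: 66·0.3 + 143·0.28 + 209·0.4 + 104·0.1 + 295·0.3 = 242.34 m².
T₆₀ = 0.161·V/A = 0.161·1365/242.34 = 0.907 s.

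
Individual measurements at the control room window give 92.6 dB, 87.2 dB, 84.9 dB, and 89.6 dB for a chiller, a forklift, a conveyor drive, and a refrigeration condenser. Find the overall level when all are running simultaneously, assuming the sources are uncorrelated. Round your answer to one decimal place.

95.5 dB

For uncorrelated sources the intensities add, so convert each level to linear form, sum, and take 10·log₁₀ of the total.
Σ 10^(L/10) = 10^(92.6/10) + 10^(87.2/10) + 10^(84.9/10) + 10^(89.6/10) = 3.566e+09.
L_total = 10·log₁₀(3.566e+09) = 95.52 dB.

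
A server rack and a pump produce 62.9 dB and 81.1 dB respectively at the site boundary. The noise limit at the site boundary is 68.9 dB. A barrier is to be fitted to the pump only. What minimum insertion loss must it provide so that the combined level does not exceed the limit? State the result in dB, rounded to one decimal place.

13.5 dB

The untreated sources together contribute 10^(62.9/10) = 1.950e+06, i.e. 62.90 dB.
To meet 68.9 dB overall, the treated pump may contribute at most 10^(68.9/10) − 1.950e+06 = 5.813e+06, i.e. 67.64 dB.
So the pump must be reduced from 81.1 to 67.64 dB: IL = 13.46 dB.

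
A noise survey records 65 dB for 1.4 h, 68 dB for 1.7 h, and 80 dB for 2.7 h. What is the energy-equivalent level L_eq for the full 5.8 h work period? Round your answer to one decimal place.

The energy average is taken in the linear domain: L_eq = 10·log₁₀[(Σ tᵢ·10^(Lᵢ/10))/T], T = 5.8 h.
Σ tᵢ·10^(Lᵢ/10) = 1.4·10^(65/10) + 1.7·10^(68/10) + 2.7·10^(80/10) = 2.852e+08.
L_eq = 10·log₁₀(2.852e+08/5.8) = 76.92 dB.

76.9 dB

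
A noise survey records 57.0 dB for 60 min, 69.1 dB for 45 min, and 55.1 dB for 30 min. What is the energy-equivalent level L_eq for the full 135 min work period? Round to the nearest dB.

Weight each interval's intensity by its duration and average over T = 135 min:
Σ tᵢ·10^(Lᵢ/10) = 60·10^(57.0/10) + 45·10^(69.1/10) + 30·10^(55.1/10) = 4.056e+08.
L_eq = 10·log₁₀(4.056e+08/135) = 64.78 dB.

65 dB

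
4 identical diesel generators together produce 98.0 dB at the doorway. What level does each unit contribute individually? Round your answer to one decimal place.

92.0 dB

Dividing the total intensity by 4 lowers the level by 10·log₁₀ 4 = 6.021 dB: L₁ = 98.0 − 6.021.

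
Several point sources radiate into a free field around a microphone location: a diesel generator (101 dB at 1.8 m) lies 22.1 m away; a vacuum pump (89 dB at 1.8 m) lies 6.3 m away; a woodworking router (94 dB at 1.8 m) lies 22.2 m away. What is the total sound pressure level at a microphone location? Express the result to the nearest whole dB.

82 dB

Propagate each source to the receiver with L = L_ref − 20·log₁₀(r/r_ref), then add intensities.
diesel generator: 101 − 20·log₁₀(22.1/1.8) = 101 − 21.78 = 79.22 dB.
vacuum pump: 89 − 20·log₁₀(6.3/1.8) = 89 − 10.88 = 78.12 dB.
woodworking router: 94 − 20·log₁₀(22.2/1.8) = 94 − 21.82 = 72.18 dB.
Σ 10^(L/10) = 1.649e+08 → L_total = 10·log₁₀(1.649e+08) = 82.17 dB.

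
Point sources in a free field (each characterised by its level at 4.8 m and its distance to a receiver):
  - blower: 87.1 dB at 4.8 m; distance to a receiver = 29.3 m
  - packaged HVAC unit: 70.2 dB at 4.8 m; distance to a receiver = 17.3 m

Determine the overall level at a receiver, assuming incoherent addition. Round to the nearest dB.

72 dB

Propagate each source to the receiver with L = L_ref − 20·log₁₀(r/r_ref), then add intensities.
blower: 87.1 − 20·log₁₀(29.3/4.8) = 87.1 − 15.71 = 71.39 dB.
packaged HVAC unit: 70.2 − 20·log₁₀(17.3/4.8) = 70.2 − 11.14 = 59.06 dB.
Σ 10^(L/10) = 1.457e+07 → L_total = 10·log₁₀(1.457e+07) = 71.63 dB.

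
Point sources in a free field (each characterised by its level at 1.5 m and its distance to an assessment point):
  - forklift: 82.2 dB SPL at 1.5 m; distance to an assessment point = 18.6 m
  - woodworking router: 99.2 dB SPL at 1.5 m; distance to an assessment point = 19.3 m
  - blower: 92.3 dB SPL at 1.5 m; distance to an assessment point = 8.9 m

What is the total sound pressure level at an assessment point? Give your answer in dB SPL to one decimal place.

80.0 dB SPL

Apply inverse-square spreading to bring every level to the receiver, then sum 10^(L/10).
forklift: 82.2 − 20·log₁₀(18.6/1.5) = 82.2 − 21.87 = 60.33 dB SPL.
woodworking router: 99.2 − 20·log₁₀(19.3/1.5) = 99.2 − 22.19 = 77.01 dB SPL.
blower: 92.3 − 20·log₁₀(8.9/1.5) = 92.3 − 15.47 = 76.83 dB SPL.
Σ 10^(L/10) = 9.956e+07 → L_total = 10·log₁₀(9.956e+07) = 79.98 dB SPL.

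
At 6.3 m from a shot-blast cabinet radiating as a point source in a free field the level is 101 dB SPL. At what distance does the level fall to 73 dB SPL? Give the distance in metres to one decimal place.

158.2 m

The 28.0 dB drop corresponds to a distance ratio of 10^(28.0/20) for a point source.
r₂ = 6.3·10^((101−73)/20) = 6.3·10^(28.0/20) = 158.25 m.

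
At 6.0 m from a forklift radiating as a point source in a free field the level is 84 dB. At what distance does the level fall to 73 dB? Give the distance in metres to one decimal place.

Point-source spreading drops the level by 20·log₁₀(r₂/r₁); inverting, r₂/r₁ = 10^(ΔL/20).
r₂ = 6.0·10^((84−73)/20) = 6.0·10^(11.0/20) = 21.29 m.

21.3 m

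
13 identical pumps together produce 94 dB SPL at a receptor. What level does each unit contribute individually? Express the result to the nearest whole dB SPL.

13 equal contributions raise the level by 10·log₁₀ 13 = 11.139 dB, so each unit alone gives 94 − 11.139.

83 dB SPL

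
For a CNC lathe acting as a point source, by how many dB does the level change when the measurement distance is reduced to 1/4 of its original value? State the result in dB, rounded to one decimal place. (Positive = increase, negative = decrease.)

Point-source spreading: ΔL = −20·log₁₀(r₂/r₁).
ΔL = −20·log₁₀(0.25) = +12.04 dB.

+12.0 dB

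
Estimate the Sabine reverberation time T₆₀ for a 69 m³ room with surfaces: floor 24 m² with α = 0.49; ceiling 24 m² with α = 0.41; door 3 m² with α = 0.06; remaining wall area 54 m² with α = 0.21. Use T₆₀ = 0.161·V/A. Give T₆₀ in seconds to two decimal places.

Summing Sᵢαᵢ: 24·0.49 + 24·0.41 + 3·0.06 + 54·0.21 = 33.12 m².
T₆₀ = 0.161·V/A = 0.161·69/33.12 = 0.335 s.

0.34 s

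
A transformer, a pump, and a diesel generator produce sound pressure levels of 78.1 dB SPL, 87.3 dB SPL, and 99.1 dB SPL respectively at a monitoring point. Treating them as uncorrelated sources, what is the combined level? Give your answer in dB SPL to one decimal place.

Incoherent sources combine by intensity addition: L_total = 10·log₁₀(Σ 10^(L_i/10)).
Σ 10^(L/10) = 10^(78.1/10) + 10^(87.3/10) + 10^(99.1/10) = 8.730e+09.
L_total = 10·log₁₀(8.730e+09) = 99.41 dB SPL.

99.4 dB SPL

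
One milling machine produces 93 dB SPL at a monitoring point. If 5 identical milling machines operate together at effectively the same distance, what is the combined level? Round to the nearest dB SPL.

With 5 equal, uncorrelated contributions the intensity is 5× that of one unit, giving a rise of 10·log₁₀ 5.
L_total = 93 + 10·log₁₀(5) = 93 + 6.990 = 99.99 dB SPL.

100 dB SPL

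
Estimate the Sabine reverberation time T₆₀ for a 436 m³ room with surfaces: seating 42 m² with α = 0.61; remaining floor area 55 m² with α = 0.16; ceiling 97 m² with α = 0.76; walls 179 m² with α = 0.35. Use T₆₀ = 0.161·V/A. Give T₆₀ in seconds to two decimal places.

0.41 s

Total absorption A = 42·0.61 + 55·0.16 + 97·0.76 + 179·0.35 = 170.79 m² sabins.
T₆₀ = 0.161·V/A = 0.161·436/170.79 = 0.411 s.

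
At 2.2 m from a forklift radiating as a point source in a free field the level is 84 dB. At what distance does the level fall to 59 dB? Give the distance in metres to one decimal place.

Point-source spreading drops the level by 20·log₁₀(r₂/r₁); inverting, r₂/r₁ = 10^(ΔL/20).
r₂ = 2.2·10^((84−59)/20) = 2.2·10^(25.0/20) = 39.12 m.

39.1 m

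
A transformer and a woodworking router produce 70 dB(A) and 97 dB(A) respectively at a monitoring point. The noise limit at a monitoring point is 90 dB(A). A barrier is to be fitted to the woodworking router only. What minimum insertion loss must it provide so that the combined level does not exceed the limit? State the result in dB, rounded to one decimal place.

7.0 dB

The untreated sources together contribute 10^(70/10) = 1.000e+07, i.e. 70.00 dB(A).
To meet 90 dB(A) overall, the treated woodworking router may contribute at most 10^(90/10) − 1.000e+07 = 9.900e+08, i.e. 89.96 dB(A).
Required insertion loss = 97 − 89.96 = 7.04 dB.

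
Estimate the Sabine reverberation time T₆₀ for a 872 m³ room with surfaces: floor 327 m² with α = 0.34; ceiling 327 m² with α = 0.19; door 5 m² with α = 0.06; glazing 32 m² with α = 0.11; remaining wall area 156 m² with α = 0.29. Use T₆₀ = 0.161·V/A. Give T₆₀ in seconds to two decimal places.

0.63 s

Total absorption A = 327·0.34 + 327·0.19 + 5·0.06 + 32·0.11 + 156·0.29 = 222.37 m² sabins.
T₆₀ = 0.161·V/A = 0.161·872/222.37 = 0.631 s.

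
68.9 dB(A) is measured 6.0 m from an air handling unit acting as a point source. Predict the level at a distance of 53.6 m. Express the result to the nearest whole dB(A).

Spherical spreading from a point source gives a 20·log₁₀(r₂/r₁) drop.
L₂ = 68.9 − 20·log₁₀(53.6/6.0) = 68.9 − 19.020 = 49.88 dB(A).

50 dB(A)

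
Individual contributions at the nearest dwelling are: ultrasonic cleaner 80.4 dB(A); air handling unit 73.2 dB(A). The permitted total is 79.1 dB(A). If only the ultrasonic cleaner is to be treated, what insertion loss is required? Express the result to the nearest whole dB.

Everything except the ultrasonic cleaner sums to 10^(73.2/10) = 2.089e+07 in linear terms, 73.20 dB(A).
To meet 79.1 dB(A) overall, the treated ultrasonic cleaner may contribute at most 10^(79.1/10) − 2.089e+07 = 6.039e+07, i.e. 77.81 dB(A).
Required insertion loss = 80.4 − 77.81 = 2.59 dB.

3 dB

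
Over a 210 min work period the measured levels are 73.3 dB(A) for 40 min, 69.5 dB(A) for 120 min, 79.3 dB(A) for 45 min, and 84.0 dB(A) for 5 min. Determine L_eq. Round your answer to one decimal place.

L_eq = 10·log₁₀[(1/T)·Σ tᵢ·10^(Lᵢ/10)] with T = 210 min.
Σ tᵢ·10^(Lᵢ/10) = 40·10^(73.3/10) + 120·10^(69.5/10) + 45·10^(79.3/10) + 5·10^(84.0/10) = 7.011e+09.
L_eq = 10·log₁₀(7.011e+09/210) = 75.24 dB(A).

75.2 dB(A)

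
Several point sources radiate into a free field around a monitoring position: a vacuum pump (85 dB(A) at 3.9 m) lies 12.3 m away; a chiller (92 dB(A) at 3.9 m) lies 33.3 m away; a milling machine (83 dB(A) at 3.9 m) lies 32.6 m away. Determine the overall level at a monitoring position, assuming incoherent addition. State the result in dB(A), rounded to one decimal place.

77.5 dB(A)

First find each source's level at the receiver (point-source: −20·log₁₀(r/r_ref)), then combine on an intensity basis.
vacuum pump: 85 − 20·log₁₀(12.3/3.9) = 85 − 9.98 = 75.02 dB(A).
chiller: 92 − 20·log₁₀(33.3/3.9) = 92 − 18.63 = 73.37 dB(A).
milling machine: 83 − 20·log₁₀(32.6/3.9) = 83 − 18.44 = 64.56 dB(A).
Σ 10^(L/10) = 5.639e+07 → L_total = 10·log₁₀(5.639e+07) = 77.51 dB(A).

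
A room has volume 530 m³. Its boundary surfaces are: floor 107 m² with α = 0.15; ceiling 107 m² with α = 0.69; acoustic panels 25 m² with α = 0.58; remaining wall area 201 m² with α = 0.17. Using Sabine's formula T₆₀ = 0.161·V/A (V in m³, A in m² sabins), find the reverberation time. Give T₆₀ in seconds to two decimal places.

Summing Sᵢαᵢ: 107·0.15 + 107·0.69 + 25·0.58 + 201·0.17 = 138.55 m².
T₆₀ = 0.161 × 530 / 138.55 = 0.616 s.

0.62 s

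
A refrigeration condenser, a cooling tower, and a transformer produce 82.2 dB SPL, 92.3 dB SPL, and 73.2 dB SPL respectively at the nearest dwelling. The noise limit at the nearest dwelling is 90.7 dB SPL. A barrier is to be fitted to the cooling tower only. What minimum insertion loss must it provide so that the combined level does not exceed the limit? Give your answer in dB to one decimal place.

2.4 dB

Fixed contribution from the other sources: Σ 10^(L/10) = 10^(82.2/10) + 10^(73.2/10) = 1.869e+08 (82.71 dB SPL).
The limit corresponds to 10^(90.7/10) = 1.175e+09; subtracting the fixed part leaves 9.880e+08 for the cooling tower, i.e. 89.95 dB SPL.
So the cooling tower must be reduced from 92.3 to 89.95 dB SPL: IL = 2.35 dB.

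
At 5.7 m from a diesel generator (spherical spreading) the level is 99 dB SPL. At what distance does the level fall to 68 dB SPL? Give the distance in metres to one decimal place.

Point-source spreading drops the level by 20·log₁₀(r₂/r₁); inverting, r₂/r₁ = 10^(ΔL/20).
r₂ = 5.7·10^((99−68)/20) = 5.7·10^(31.0/20) = 202.24 m.

202.2 m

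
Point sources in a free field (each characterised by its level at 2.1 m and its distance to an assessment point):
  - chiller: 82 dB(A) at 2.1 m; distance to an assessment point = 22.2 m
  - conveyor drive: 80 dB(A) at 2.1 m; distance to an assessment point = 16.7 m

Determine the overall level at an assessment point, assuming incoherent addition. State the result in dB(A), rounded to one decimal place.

64.8 dB(A)

Apply inverse-square spreading to bring every level to the receiver, then sum 10^(L/10).
chiller: 82 − 20·log₁₀(22.2/2.1) = 82 − 20.48 = 61.52 dB(A).
conveyor drive: 80 − 20·log₁₀(16.7/2.1) = 80 − 18.01 = 61.99 dB(A).
Σ 10^(L/10) = 2.999e+06 → L_total = 10·log₁₀(2.999e+06) = 64.77 dB(A).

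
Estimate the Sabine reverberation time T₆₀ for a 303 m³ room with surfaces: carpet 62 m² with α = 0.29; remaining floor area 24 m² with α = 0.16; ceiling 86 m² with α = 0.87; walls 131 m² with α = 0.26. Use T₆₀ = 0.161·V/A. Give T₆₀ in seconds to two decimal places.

0.37 s

Total absorption A = 62·0.29 + 24·0.16 + 86·0.87 + 131·0.26 = 130.70 m² sabins.
T₆₀ = 0.161·V/A = 0.161·303/130.70 = 0.373 s.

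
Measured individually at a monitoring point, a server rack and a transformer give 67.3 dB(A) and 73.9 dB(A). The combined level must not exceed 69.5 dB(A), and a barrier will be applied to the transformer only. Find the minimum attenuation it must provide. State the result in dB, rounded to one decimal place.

8.4 dB

Fixed contribution from the other source: Σ 10^(L/10) = 10^(67.3/10) = 5.370e+06 (67.30 dB(A)).
The limit corresponds to 10^(69.5/10) = 8.913e+06; subtracting the fixed part leaves 3.542e+06 for the transformer, i.e. 65.49 dB(A).
So the transformer must be reduced from 73.9 to 65.49 dB(A): IL = 8.41 dB.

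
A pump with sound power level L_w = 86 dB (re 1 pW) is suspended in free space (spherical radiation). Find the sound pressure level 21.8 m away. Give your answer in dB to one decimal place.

48.2 dB

L_p = L_w − 10·log₁₀(4π·r²) with r = 21.8 m.
4π·r² = 5972 m², 10·log₁₀ of that is 37.761 dB.
L_p = 86 − 37.761 = 48.24 dB.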